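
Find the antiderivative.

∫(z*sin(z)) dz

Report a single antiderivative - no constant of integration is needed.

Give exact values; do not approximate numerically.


Answer: -z*cos(z) + sin(z).


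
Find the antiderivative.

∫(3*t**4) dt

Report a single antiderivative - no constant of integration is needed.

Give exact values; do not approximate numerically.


Answer: 3*t**5/5.


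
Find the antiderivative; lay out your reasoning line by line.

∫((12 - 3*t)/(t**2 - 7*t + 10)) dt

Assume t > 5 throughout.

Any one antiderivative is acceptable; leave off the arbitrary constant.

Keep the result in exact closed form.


Step 1. Decompose ∫((12 - 3*t)/(t**2 - 7*t + 10)) dt by partial fractions, (12 - 3*t)/(t**2 - 7*t + 10) = -2/(t - 2) - 1/(t - 5): now ∫(-1/(t - 5)) dt + ∫(-2/(t - 2)) dt.
Step 2. Evaluate the standard form [assuming t > 2]: now -2*log(t - 2) + ∫(-1/(t - 5)) dt.
Step 3. Evaluate the standard form [assuming t > 5]: now -log(t - 5) - 2*log(t - 2).
Answer: -log(t - 5) - 2*log(t - 2).


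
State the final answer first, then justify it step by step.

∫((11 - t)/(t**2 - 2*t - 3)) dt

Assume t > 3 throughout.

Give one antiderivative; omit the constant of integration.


The answer is 2*log(t - 3) - 3*log(t + 1).
Step 1. Decompose ∫((11 - t)/(t**2 - 2*t - 3)) dt by partial fractions, (11 - t)/(t**2 - 2*t - 3) = -3/(t + 1) + 2/(t - 3): now ∫(2/(t - 3)) dt + ∫(-3/(t + 1)) dt.
Step 2. Evaluate the standard form [assuming t > -1]: now -3*log(t + 1) + ∫(2/(t - 3)) dt.
Step 3. Evaluate the standard form [assuming t > 3]: now 2*log(t - 3) - 3*log(t + 1).
Answer: 2*log(t - 3) - 3*log(t + 1).


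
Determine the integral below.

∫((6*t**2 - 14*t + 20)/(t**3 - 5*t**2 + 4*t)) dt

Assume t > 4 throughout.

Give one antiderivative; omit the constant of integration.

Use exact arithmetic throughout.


Answer: 5*log(t) + 5*log(t - 4) - 4*log(t - 1).


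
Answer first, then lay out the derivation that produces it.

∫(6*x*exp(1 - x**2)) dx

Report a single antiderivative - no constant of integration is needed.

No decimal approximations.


The answer is -3*exp(1 - x**2).
Step 1. Substitute u = x**2 - 1, turning ∫(6*x*exp(1 - x**2)) dx into ∫(3*exp(-u)) du: now ∫(3*exp(-u)) du.
Step 2. Evaluate the standard form: now -3*exp(-u).
Step 3. Substitute back u = x**2 - 1: now -3*exp(1 - x**2).
Answer: -3*exp(1 - x**2).


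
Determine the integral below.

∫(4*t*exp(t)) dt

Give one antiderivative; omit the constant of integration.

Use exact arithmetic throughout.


Answer: 4*t*exp(t) - 4*exp(t).


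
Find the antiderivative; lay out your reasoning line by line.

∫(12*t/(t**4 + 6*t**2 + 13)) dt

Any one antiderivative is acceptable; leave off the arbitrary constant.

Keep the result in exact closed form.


Step 1. Substitute u = t**2 + 3, turning ∫(12*t/(t**4 + 6*t**2 + 13)) dt into ∫(6/(u**2 + 4)) du: now ∫(6/(u**2 + 4)) du.
Step 2. Evaluate the standard form: now 3*atan(u/2).
Step 3. Substitute back u = t**2 + 3: now 3*atan(t**2/2 + 3/2).
Answer: 3*atan(t**2/2 + 3/2).


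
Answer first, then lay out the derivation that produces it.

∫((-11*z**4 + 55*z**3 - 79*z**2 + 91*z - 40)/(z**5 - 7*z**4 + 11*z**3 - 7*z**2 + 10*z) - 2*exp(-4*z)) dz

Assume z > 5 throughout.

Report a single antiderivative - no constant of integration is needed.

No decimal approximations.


The answer is -4*log(z) - 4*log(z - 5) - 3*log(z - 2) + 4*atan(z) + exp(-4*z)/2.
Step 1. Rewrite: now ∫((-11*z**4 + 55*z**3 - 79*z**2 + 91*z - 40)/(z**5 - 7*z**4 + 11*z**3 - 7*z**2 + 10*z)) dz + ∫(-2*exp(-4*z)) dz.
Step 2. Decompose ∫((-11*z**4 + 55*z**3 - 79*z**2 + 91*z - 40)/(z**5 - 7*z**4 + 11*z**3 - 7*z**2 + 10*z)) dz by partial fractions, (-11*z**4 + 55*z**3 - 79*z**2 + 91*z - 40)/(z**5 - 7*z**4 + 11*z**3 - 7*z**2 + 10*z) = 4/(z**2 + 1) - 3/(z - 2) - 4/(z - 5) - 4/z: now ∫(-4/z) dz + ∫(-4/(z - 5)) dz + ∫(-3/(z - 2)) dz + ∫(4/(z**2 + 1)) dz + ∫(-2*exp(-4*z)) dz.
Step 3. Evaluate the standard form [assuming z > 0]: now -4*log(z) + ∫(-4/(z - 5)) dz + ∫(-3/(z - 2)) dz + ∫(4/(z**2 + 1)) dz + ∫(-2*exp(-4*z)) dz.
Step 4. Evaluate the standard form [assuming z > 5]: now -4*log(z) - 4*log(z - 5) + ∫(-3/(z - 2)) dz + ∫(4/(z**2 + 1)) dz + ∫(-2*exp(-4*z)) dz.
Step 5. Evaluate the standard form [assuming z > 2]: now -4*log(z) - 4*log(z - 5) - 3*log(z - 2) + ∫(4/(z**2 + 1)) dz + ∫(-2*exp(-4*z)) dz.
Step 6. Evaluate the standard form: now -4*log(z) - 4*log(z - 5) - 3*log(z - 2) + 4*atan(z) + ∫(-2*exp(-4*z)) dz.
Step 7. Evaluate the standard form: now -4*log(z) - 4*log(z - 5) - 3*log(z - 2) + 4*atan(z) + exp(-4*z)/2.
Answer: -4*log(z) - 4*log(z - 5) - 3*log(z - 2) + 4*atan(z) + exp(-4*z)/2.


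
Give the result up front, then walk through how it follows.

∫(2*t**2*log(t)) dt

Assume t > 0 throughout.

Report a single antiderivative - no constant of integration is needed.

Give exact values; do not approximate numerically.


The answer is 2*t**3*log(t)/3 - 2*t**3/9.
Step 1. Integrate ∫(2*t**2*log(t)) dt by parts with u = log(t), dv = (2*t**2) dt, so v = 2*t**3/3 [assuming t > 0]: now 2*t**3*log(t)/3 + ∫(-2*t**2/3) dt.
Step 2. Evaluate the standard form: now 2*t**3*log(t)/3 - 2*t**3/9.
Answer: 2*t**3*log(t)/3 - 2*t**3/9.


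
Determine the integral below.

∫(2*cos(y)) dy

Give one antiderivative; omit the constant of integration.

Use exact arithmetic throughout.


Answer: 2*sin(y).


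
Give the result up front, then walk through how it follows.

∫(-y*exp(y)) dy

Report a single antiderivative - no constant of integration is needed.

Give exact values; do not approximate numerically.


The answer is -y*exp(y) + exp(y).
Step 1. Integrate ∫(-y*exp(y)) dy by parts with u = y, dv = (-exp(y)) dy, so v = -exp(y): now -y*exp(y) + ∫(exp(y)) dy.
Step 2. Evaluate the standard form: now -y*exp(y) + exp(y).
Answer: -y*exp(y) + exp(y).


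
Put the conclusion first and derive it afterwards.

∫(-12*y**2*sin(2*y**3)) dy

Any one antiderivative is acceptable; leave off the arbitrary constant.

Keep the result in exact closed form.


The answer is 2*cos(2*y**3).
Step 1. Substitute u = y**3, turning ∫(-12*y**2*sin(2*y**3)) dy into ∫(-4*sin(2*u)) du: now ∫(-4*sin(2*u)) du.
Step 2. Evaluate the standard form: now 2*cos(2*u).
Step 3. Substitute back u = y**3: now 2*cos(2*y**3).
Answer: 2*cos(2*y**3).


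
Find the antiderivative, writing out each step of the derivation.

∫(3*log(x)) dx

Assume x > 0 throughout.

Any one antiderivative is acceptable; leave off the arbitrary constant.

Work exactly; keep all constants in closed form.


Step 1. Integrate ∫(3*log(x)) dx by parts with u = log(x), dv = (3) dx, so v = 3*x [assuming x > 0]: now 3*x*log(x) + ∫(-3) dx.
Step 2. Evaluate the standard form: now 3*x*log(x) - 3*x.
Answer: 3*x*log(x) - 3*x.


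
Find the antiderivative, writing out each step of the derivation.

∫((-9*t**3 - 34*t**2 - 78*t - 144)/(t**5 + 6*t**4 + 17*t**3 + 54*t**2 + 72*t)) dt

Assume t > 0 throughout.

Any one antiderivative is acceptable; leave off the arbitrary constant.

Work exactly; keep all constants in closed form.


Step 1. Decompose ∫((-9*t**3 - 34*t**2 - 78*t - 144)/(t**5 + 6*t**4 + 17*t**3 + 54*t**2 + 72*t)) dt by partial fractions, (-9*t**3 - 34*t**2 - 78*t - 144)/(t**5 + 6*t**4 + 17*t**3 + 54*t**2 + 72*t) = -3/(t**2 + 9) + 1/(t + 4) + 1/(t + 2) - 2/t: now ∫(-2/t) dt + ∫(1/(t + 2)) dt + ∫(1/(t + 4)) dt + ∫(-3/(t**2 + 9)) dt.
Step 2. Evaluate the standard form [assuming t > 0]: now -2*log(t) + ∫(1/(t + 2)) dt + ∫(1/(t + 4)) dt + ∫(-3/(t**2 + 9)) dt.
Step 3. Evaluate the standard form [assuming t > -2]: now -2*log(t) + log(t + 2) + ∫(1/(t + 4)) dt + ∫(-3/(t**2 + 9)) dt.
Step 4. Evaluate the standard form [assuming t > -4]: now -2*log(t) + log(t + 2) + log(t + 4) + ∫(-3/(t**2 + 9)) dt.
Step 5. Evaluate the standard form: now -2*log(t) + log(t + 2) + log(t + 4) - atan(t/3).
Answer: -2*log(t) + log(t + 2) + log(t + 4) - atan(t/3).


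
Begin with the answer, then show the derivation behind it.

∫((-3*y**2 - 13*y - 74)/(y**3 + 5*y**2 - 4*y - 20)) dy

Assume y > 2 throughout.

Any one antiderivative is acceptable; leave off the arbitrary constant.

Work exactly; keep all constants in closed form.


The answer is -4*log(y - 2) + 5*log(y + 2) - 4*log(y + 5).
Step 1. Decompose ∫((-3*y**2 - 13*y - 74)/(y**3 + 5*y**2 - 4*y - 20)) dy by partial fractions, (-3*y**2 - 13*y - 74)/(y**3 + 5*y**2 - 4*y - 20) = -4/(y + 5) + 5/(y + 2) - 4/(y - 2): now ∫(-4/(y - 2)) dy + ∫(5/(y + 2)) dy + ∫(-4/(y + 5)) dy.
Step 2. Evaluate the standard form [assuming y > -5]: now -4*log(y + 5) + ∫(-4/(y - 2)) dy + ∫(5/(y + 2)) dy.
Step 3. Evaluate the standard form [assuming y > 2]: now -4*log(y - 2) - 4*log(y + 5) + ∫(5/(y + 2)) dy.
Step 4. Evaluate the standard form [assuming y > -2]: now -4*log(y - 2) + 5*log(y + 2) - 4*log(y + 5).
Answer: -4*log(y - 2) + 5*log(y + 2) - 4*log(y + 5).


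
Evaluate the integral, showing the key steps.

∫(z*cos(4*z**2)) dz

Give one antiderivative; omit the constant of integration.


Step 1. Substitute u = z**2, turning ∫(z*cos(4*z**2)) dz into ∫(cos(4*u)/2) du: now ∫(cos(4*u)/2) du.
Step 2. Evaluate the standard form: now sin(4*u)/8.
Step 3. Substitute back u = z**2: now sin(4*z**2)/8.
Answer: sin(4*z**2)/8.


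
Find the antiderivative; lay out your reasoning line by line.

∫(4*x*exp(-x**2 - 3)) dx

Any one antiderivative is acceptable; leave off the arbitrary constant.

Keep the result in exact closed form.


Step 1. Substitute u = x**2 + 3, turning ∫(4*x*exp(-x**2 - 3)) dx into ∫(2*exp(-u)) du: now ∫(2*exp(-u)) du.
Step 2. Evaluate the standard form: now -2*exp(-u).
Step 3. Substitute back u = x**2 + 3: now -2*exp(-x**2 - 3).
Answer: -2*exp(-x**2 - 3).


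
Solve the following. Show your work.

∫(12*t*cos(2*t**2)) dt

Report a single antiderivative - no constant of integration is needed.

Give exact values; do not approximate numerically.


Step 1. Substitute u = t**2, turning ∫(12*t*cos(2*t**2)) dt into ∫(6*cos(2*u)) du: now ∫(6*cos(2*u)) du.
Step 2. Evaluate the standard form: now 3*sin(2*u).
Step 3. Substitute back u = t**2: now 3*sin(2*t**2).
Answer: 3*sin(2*t**2).


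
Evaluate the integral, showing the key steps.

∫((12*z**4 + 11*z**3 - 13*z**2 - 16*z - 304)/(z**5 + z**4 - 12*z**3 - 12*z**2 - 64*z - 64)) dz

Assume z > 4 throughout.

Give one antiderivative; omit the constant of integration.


Step 1. Decompose ∫((12*z**4 + 11*z**3 - 13*z**2 - 16*z - 304)/(z**5 + z**4 - 12*z**3 - 12*z**2 - 64*z - 64)) dz by partial fractions, (12*z**4 + 11*z**3 - 13*z**2 - 16*z - 304)/(z**5 + z**4 - 12*z**3 - 12*z**2 - 64*z - 64) = 3/(z**2 + 4) + 4/(z + 4) + 4/(z + 1) + 4/(z - 4): now ∫(4/(z - 4)) dz + ∫(4/(z + 1)) dz + ∫(4/(z + 4)) dz + ∫(3/(z**2 + 4)) dz.
Step 2. Evaluate the standard form [assuming z > -1]: now 4*log(z + 1) + ∫(4/(z - 4)) dz + ∫(4/(z + 4)) dz + ∫(3/(z**2 + 4)) dz.
Step 3. Evaluate the standard form [assuming z > -4]: now 4*log(z + 1) + 4*log(z + 4) + ∫(4/(z - 4)) dz + ∫(3/(z**2 + 4)) dz.
Step 4. Evaluate the standard form [assuming z > 4]: now 4*log(z - 4) + 4*log(z + 1) + 4*log(z + 4) + ∫(3/(z**2 + 4)) dz.
Step 5. Evaluate the standard form: now 4*log(z - 4) + 4*log(z + 1) + 4*log(z + 4) + 3*atan(z/2)/2.
Answer: 4*log(z - 4) + 4*log(z + 1) + 4*log(z + 4) + 3*atan(z/2)/2.


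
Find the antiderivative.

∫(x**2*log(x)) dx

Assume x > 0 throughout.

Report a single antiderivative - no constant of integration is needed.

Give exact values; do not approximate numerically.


Answer: x**3*log(x)/3 - x**3/9.


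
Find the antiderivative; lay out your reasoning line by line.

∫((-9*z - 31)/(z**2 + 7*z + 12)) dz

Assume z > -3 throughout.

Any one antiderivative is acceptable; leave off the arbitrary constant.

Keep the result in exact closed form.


Step 1. Decompose ∫((-9*z - 31)/(z**2 + 7*z + 12)) dz by partial fractions, (-9*z - 31)/(z**2 + 7*z + 12) = -5/(z + 4) - 4/(z + 3): now ∫(-4/(z + 3)) dz + ∫(-5/(z + 4)) dz.
Step 2. Evaluate the standard form [assuming z > -4]: now -5*log(z + 4) + ∫(-4/(z + 3)) dz.
Step 3. Evaluate the standard form [assuming z > -3]: now -4*log(z + 3) - 5*log(z + 4).
Answer: -4*log(z + 3) - 5*log(z + 4).


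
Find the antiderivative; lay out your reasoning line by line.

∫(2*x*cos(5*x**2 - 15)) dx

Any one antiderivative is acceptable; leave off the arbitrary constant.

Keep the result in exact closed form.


Step 1. Substitute u = x**2 - 3, turning ∫(2*x*cos(5*x**2 - 15)) dx into ∫(cos(5*u)) du: now ∫(cos(5*u)) du.
Step 2. Evaluate the standard form: now sin(5*u)/5.
Step 3. Substitute back u = x**2 - 3: now sin(5*x**2 - 15)/5.
Answer: sin(5*x**2 - 15)/5.


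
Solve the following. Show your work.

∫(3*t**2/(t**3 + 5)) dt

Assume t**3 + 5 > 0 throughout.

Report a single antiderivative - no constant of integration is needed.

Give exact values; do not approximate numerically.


Step 1. Substitute u = t**3 + 5, turning ∫(3*t**2/(t**3 + 5)) dt into ∫(1/u) du: now ∫(1/u) du.
Step 2. Evaluate the standard form [assuming u > 0]: now log(u).
Step 3. Substitute back u = t**3 + 5: now log(t**3 + 5).
Answer: log(t**3 + 5).


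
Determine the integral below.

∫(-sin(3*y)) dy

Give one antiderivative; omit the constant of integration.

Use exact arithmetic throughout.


Answer: cos(3*y)/3.


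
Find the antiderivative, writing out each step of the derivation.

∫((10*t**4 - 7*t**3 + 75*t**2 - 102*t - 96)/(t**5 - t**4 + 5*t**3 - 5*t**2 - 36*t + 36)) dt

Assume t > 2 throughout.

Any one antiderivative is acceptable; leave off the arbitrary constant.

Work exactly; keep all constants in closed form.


Step 1. Decompose ∫((10*t**4 - 7*t**3 + 75*t**2 - 102*t - 96)/(t**5 - t**4 + 5*t**3 - 5*t**2 - 36*t + 36)) dt by partial fractions, (10*t**4 - 7*t**3 + 75*t**2 - 102*t - 96)/(t**5 - t**4 + 5*t**3 - 5*t**2 - 36*t + 36) = 3/(t**2 + 9) + 4/(t + 2) + 4/(t - 1) + 2/(t - 2): now ∫(2/(t - 2)) dt + ∫(4/(t - 1)) dt + ∫(4/(t + 2)) dt + ∫(3/(t**2 + 9)) dt.
Step 2. Evaluate the standard form [assuming t > 2]: now 2*log(t - 2) + ∫(4/(t - 1)) dt + ∫(4/(t + 2)) dt + ∫(3/(t**2 + 9)) dt.
Step 3. Evaluate the standard form [assuming t > -2]: now 2*log(t - 2) + 4*log(t + 2) + ∫(4/(t - 1)) dt + ∫(3/(t**2 + 9)) dt.
Step 4. Evaluate the standard form [assuming t > 1]: now 2*log(t - 2) + 4*log(t - 1) + 4*log(t + 2) + ∫(3/(t**2 + 9)) dt.
Step 5. Evaluate the standard form: now 2*log(t - 2) + 4*log(t - 1) + 4*log(t + 2) + atan(t/3).
Answer: 2*log(t - 2) + 4*log(t - 1) + 4*log(t + 2) + atan(t/3).


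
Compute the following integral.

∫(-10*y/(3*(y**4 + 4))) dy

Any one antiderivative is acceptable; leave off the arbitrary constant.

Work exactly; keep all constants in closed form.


Answer: -5*atan(y**2/2)/6.


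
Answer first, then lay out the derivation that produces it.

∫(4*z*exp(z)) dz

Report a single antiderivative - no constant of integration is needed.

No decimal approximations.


The answer is 4*z*exp(z) - 4*exp(z).
Step 1. Integrate ∫(4*z*exp(z)) dz by parts with u = z, dv = (4*exp(z)) dz, so v = 4*exp(z): now 4*z*exp(z) + ∫(-4*exp(z)) dz.
Step 2. Evaluate the standard form: now 4*z*exp(z) - 4*exp(z).
Answer: 4*z*exp(z) - 4*exp(z).


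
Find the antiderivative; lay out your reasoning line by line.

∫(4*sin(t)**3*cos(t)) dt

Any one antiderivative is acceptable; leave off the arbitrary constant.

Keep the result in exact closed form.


Step 1. Substitute u = sin(t), turning ∫(4*sin(t)**3*cos(t)) dt into ∫(4*u**3) du: now ∫(4*u**3) du.
Step 2. Evaluate the standard form: now u**4.
Step 3. Substitute back u = sin(t): now sin(t)**4.
Answer: sin(t)**4.


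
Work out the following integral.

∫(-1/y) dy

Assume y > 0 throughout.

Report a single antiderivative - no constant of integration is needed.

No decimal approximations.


Answer: -log(y).


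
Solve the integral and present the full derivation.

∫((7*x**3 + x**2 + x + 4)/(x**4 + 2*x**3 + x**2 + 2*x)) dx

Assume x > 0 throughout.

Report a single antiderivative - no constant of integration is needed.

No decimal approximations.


Step 1. Decompose ∫((7*x**3 + x**2 + x + 4)/(x**4 + 2*x**3 + x**2 + 2*x)) dx by partial fractions, (7*x**3 + x**2 + x + 4)/(x**4 + 2*x**3 + x**2 + 2*x) = -3/(x**2 + 1) + 5/(x + 2) + 2/x: now ∫(2/x) dx + ∫(5/(x + 2)) dx + ∫(-3/(x**2 + 1)) dx.
Step 2. Evaluate the standard form [assuming x > -2]: now 5*log(x + 2) + ∫(2/x) dx + ∫(-3/(x**2 + 1)) dx.
Step 3. Evaluate the standard form [assuming x > 0]: now 2*log(x) + 5*log(x + 2) + ∫(-3/(x**2 + 1)) dx.
Step 4. Evaluate the standard form: now 2*log(x) + 5*log(x + 2) - 3*atan(x).
Answer: 2*log(x) + 5*log(x + 2) - 3*atan(x).


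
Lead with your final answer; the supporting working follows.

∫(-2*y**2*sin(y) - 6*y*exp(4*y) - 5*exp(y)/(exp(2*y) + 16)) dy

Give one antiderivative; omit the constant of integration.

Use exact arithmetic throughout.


The answer is 2*y**2*cos(y) - 3*y*exp(4*y)/2 - 4*y*sin(y) + 3*exp(4*y)/8 - 4*cos(y) - 5*atan(exp(y)/4)/4.
Step 1. Rewrite: now ∫(-6*y*exp(4*y)) dy + ∫(-2*y**2*sin(y)) dy + ∫(-5*exp(y)/(exp(2*y) + 16)) dy.
Step 2. Integrate ∫(-2*y**2*sin(y)) dy by parts with u = y**2, dv = (-2*sin(y)) dy, so v = 2*cos(y): now 2*y**2*cos(y) + ∫(-6*y*exp(4*y)) dy + ∫(-4*y*cos(y)) dy + ∫(-5*exp(y)/(exp(2*y) + 16)) dy.
Step 3. Integrate ∫(-4*y*cos(y)) dy by parts with u = y, dv = (-4*cos(y)) dy, so v = -4*sin(y): now 2*y**2*cos(y) - 4*y*sin(y) + ∫(-6*y*exp(4*y)) dy + ∫(-5*exp(y)/(exp(2*y) + 16)) dy + ∫(4*sin(y)) dy.
Step 4. Evaluate the standard form: now 2*y**2*cos(y) - 4*y*sin(y) - 4*cos(y) + ∫(-6*y*exp(4*y)) dy + ∫(-5*exp(y)/(exp(2*y) + 16)) dy.
Step 5. Integrate ∫(-6*y*exp(4*y)) dy by parts with u = y, dv = (-6*exp(4*y)) dy, so v = -3*exp(4*y)/2: now 2*y**2*cos(y) - 3*y*exp(4*y)/2 - 4*y*sin(y) - 4*cos(y) + ∫(-5*exp(y)/(exp(2*y) + 16)) dy + ∫(3*exp(4*y)/2) dy.
Step 6. Evaluate the standard form: now 2*y**2*cos(y) - 3*y*exp(4*y)/2 - 4*y*sin(y) + 3*exp(4*y)/8 - 4*cos(y) + ∫(-5*exp(y)/(exp(2*y) + 16)) dy.
Step 7. Substitute u = exp(y), turning ∫(-5*exp(y)/(exp(2*y) + 16)) dy into ∫(-5/(u**2 + 16)) du: now 2*y**2*cos(y) - 3*y*exp(4*y)/2 - 4*y*sin(y) + 3*exp(4*y)/8 - 4*cos(y) + ∫(-5/(u**2 + 16)) du.
Step 8. Evaluate the standard form: now 2*y**2*cos(y) - 3*y*exp(4*y)/2 - 4*y*sin(y) + 3*exp(4*y)/8 - 4*cos(y) - 5*atan(u/4)/4.
Step 9. Substitute back u = exp(y): now 2*y**2*cos(y) - 3*y*exp(4*y)/2 - 4*y*sin(y) + 3*exp(4*y)/8 - 4*cos(y) - 5*atan(exp(y)/4)/4.
Answer: 2*y**2*cos(y) - 3*y*exp(4*y)/2 - 4*y*sin(y) + 3*exp(4*y)/8 - 4*cos(y) - 5*atan(exp(y)/4)/4.


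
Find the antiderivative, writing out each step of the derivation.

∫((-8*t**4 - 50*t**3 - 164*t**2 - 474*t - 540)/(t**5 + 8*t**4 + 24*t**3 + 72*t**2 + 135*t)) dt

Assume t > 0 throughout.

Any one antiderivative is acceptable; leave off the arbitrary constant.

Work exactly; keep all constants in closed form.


Step 1. Decompose ∫((-8*t**4 - 50*t**3 - 164*t**2 - 474*t - 540)/(t**5 + 8*t**4 + 24*t**3 + 72*t**2 + 135*t)) dt by partial fractions, (-8*t**4 - 50*t**3 - 164*t**2 - 474*t - 540)/(t**5 + 8*t**4 + 24*t**3 + 72*t**2 + 135*t) = -4/(t**2 + 9) - 3/(t + 5) - 1/(t + 3) - 4/t: now ∫(-4/t) dt + ∫(-1/(t + 3)) dt + ∫(-3/(t + 5)) dt + ∫(-4/(t**2 + 9)) dt.
Step 2. Evaluate the standard form [assuming t > 0]: now -4*log(t) + ∫(-1/(t + 3)) dt + ∫(-3/(t + 5)) dt + ∫(-4/(t**2 + 9)) dt.
Step 3. Evaluate the standard form [assuming t > -5]: now -4*log(t) - 3*log(t + 5) + ∫(-1/(t + 3)) dt + ∫(-4/(t**2 + 9)) dt.
Step 4. Evaluate the standard form [assuming t > -3]: now -4*log(t) - log(t + 3) - 3*log(t + 5) + ∫(-4/(t**2 + 9)) dt.
Step 5. Evaluate the standard form: now -4*log(t) - log(t + 3) - 3*log(t + 5) - 4*atan(t/3)/3.
Answer: -4*log(t) - log(t + 3) - 3*log(t + 5) - 4*atan(t/3)/3.


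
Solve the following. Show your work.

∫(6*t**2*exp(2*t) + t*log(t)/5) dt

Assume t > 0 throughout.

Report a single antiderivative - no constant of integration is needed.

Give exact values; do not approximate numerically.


Step 1. Rewrite: now ∫(t*log(t)/5) dt + ∫(6*t**2*exp(2*t)) dt.
Step 2. Integrate ∫(t*log(t)/5) dt by parts with u = log(t), dv = (t/5) dt, so v = t**2/10 [assuming t > 0]: now t**2*log(t)/10 + ∫(-t/10) dt + ∫(6*t**2*exp(2*t)) dt.
Step 3. Evaluate the standard form: now t**2*log(t)/10 - t**2/20 + ∫(6*t**2*exp(2*t)) dt.
Step 4. Integrate ∫(6*t**2*exp(2*t)) dt by parts with u = t**2, dv = (6*exp(2*t)) dt, so v = 3*exp(2*t): now 3*t**2*exp(2*t) + t**2*log(t)/10 - t**2/20 + ∫(-6*t*exp(2*t)) dt.
Step 5. Integrate ∫(-6*t*exp(2*t)) dt by parts with u = t, dv = (-6*exp(2*t)) dt, so v = -3*exp(2*t): now 3*t**2*exp(2*t) + t**2*log(t)/10 - t**2/20 - 3*t*exp(2*t) + ∫(3*exp(2*t)) dt.
Step 6. Evaluate the standard form: now 3*t**2*exp(2*t) + t**2*log(t)/10 - t**2/20 - 3*t*exp(2*t) + 3*exp(2*t)/2.
Answer: 3*t**2*exp(2*t) + t**2*log(t)/10 - t**2/20 - 3*t*exp(2*t) + 3*exp(2*t)/2.


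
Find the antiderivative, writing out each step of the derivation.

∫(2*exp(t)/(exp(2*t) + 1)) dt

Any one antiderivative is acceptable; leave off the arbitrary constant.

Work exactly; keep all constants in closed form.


Step 1. Substitute u = exp(t), turning ∫(2*exp(t)/(exp(2*t) + 1)) dt into ∫(2/(u**2 + 1)) du: now ∫(2/(u**2 + 1)) du.
Step 2. Evaluate the standard form: now 2*atan(u).
Step 3. Substitute back u = exp(t): now 2*atan(exp(t)).
Answer: 2*atan(exp(t)).


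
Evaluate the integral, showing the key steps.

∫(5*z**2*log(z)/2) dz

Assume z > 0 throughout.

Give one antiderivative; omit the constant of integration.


Step 1. Integrate ∫(5*z**2*log(z)/2) dz by parts with u = log(z), dv = (5*z**2/2) dz, so v = 5*z**3/6 [assuming z > 0]: now 5*z**3*log(z)/6 + ∫(-5*z**2/6) dz.
Step 2. Evaluate the standard form: now 5*z**3*log(z)/6 - 5*z**3/18.
Answer: 5*z**3*log(z)/6 - 5*z**3/18.


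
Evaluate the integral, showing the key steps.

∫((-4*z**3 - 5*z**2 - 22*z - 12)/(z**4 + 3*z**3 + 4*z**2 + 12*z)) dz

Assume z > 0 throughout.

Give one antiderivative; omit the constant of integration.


Step 1. Decompose ∫((-4*z**3 - 5*z**2 - 22*z - 12)/(z**4 + 3*z**3 + 4*z**2 + 12*z)) dz by partial fractions, (-4*z**3 - 5*z**2 - 22*z - 12)/(z**4 + 3*z**3 + 4*z**2 + 12*z) = -2/(z**2 + 4) - 3/(z + 3) - 1/z: now ∫(-1/z) dz + ∫(-3/(z + 3)) dz + ∫(-2/(z**2 + 4)) dz.
Step 2. Evaluate the standard form [assuming z > 0]: now -log(z) + ∫(-3/(z + 3)) dz + ∫(-2/(z**2 + 4)) dz.
Step 3. Evaluate the standard form [assuming z > -3]: now -log(z) - 3*log(z + 3) + ∫(-2/(z**2 + 4)) dz.
Step 4. Evaluate the standard form: now -log(z) - 3*log(z + 3) - atan(z/2).
Answer: -log(z) - 3*log(z + 3) - atan(z/2).


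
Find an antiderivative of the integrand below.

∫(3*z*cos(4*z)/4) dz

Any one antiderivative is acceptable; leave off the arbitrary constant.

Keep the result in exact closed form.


Answer: 3*z*sin(4*z)/16 + 3*cos(4*z)/64.


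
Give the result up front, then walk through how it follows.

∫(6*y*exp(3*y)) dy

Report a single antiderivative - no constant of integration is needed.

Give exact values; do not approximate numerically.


The answer is 2*y*exp(3*y) - 2*exp(3*y)/3.
Step 1. Integrate ∫(6*y*exp(3*y)) dy by parts with u = y, dv = (6*exp(3*y)) dy, so v = 2*exp(3*y): now 2*y*exp(3*y) + ∫(-2*exp(3*y)) dy.
Step 2. Evaluate the standard form: now 2*y*exp(3*y) - 2*exp(3*y)/3.
Answer: 2*y*exp(3*y) - 2*exp(3*y)/3.


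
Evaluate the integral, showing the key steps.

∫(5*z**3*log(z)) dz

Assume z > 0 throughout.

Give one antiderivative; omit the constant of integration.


Step 1. Integrate ∫(5*z**3*log(z)) dz by parts with u = log(z), dv = (5*z**3) dz, so v = 5*z**4/4 [assuming z > 0]: now 5*z**4*log(z)/4 + ∫(-5*z**3/4) dz.
Step 2. Evaluate the standard form: now 5*z**4*log(z)/4 - 5*z**4/16.
Answer: 5*z**4*log(z)/4 - 5*z**4/16.


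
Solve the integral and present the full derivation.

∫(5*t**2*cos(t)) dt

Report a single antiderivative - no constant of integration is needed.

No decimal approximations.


Step 1. Integrate ∫(5*t**2*cos(t)) dt by parts with u = t**2, dv = (5*cos(t)) dt, so v = 5*sin(t): now 5*t**2*sin(t) + ∫(-10*t*sin(t)) dt.
Step 2. Integrate ∫(-10*t*sin(t)) dt by parts with u = t, dv = (-10*sin(t)) dt, so v = 10*cos(t): now 5*t**2*sin(t) + 10*t*cos(t) + ∫(-10*cos(t)) dt.
Step 3. Evaluate the standard form: now 5*t**2*sin(t) + 10*t*cos(t) - 10*sin(t).
Answer: 5*t**2*sin(t) + 10*t*cos(t) - 10*sin(t).


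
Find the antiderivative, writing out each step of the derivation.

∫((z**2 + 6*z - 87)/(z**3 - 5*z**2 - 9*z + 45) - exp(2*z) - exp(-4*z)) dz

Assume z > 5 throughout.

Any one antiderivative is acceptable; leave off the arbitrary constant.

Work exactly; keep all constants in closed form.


Step 1. Rewrite: now ∫((z**2 + 6*z - 87)/(z**3 - 5*z**2 - 9*z + 45)) dz + ∫(-exp(-4*z)) dz + ∫(-exp(2*z)) dz.
Step 2. Evaluate the standard form: now -exp(2*z)/2 + ∫((z**2 + 6*z - 87)/(z**3 - 5*z**2 - 9*z + 45)) dz + ∫(-exp(-4*z)) dz.
Step 3. Evaluate the standard form: now -exp(2*z)/2 + ∫((z**2 + 6*z - 87)/(z**3 - 5*z**2 - 9*z + 45)) dz + exp(-4*z)/4.
Step 4. Decompose ∫((z**2 + 6*z - 87)/(z**3 - 5*z**2 - 9*z + 45)) dz by partial fractions, (z**2 + 6*z - 87)/(z**3 - 5*z**2 - 9*z + 45) = -2/(z + 3) + 5/(z - 3) - 2/(z - 5): now -exp(2*z)/2 + ∫(-2/(z - 5)) dz + ∫(5/(z - 3)) dz + ∫(-2/(z + 3)) dz + exp(-4*z)/4.
Step 5. Evaluate the standard form [assuming z > 5]: now -exp(2*z)/2 - 2*log(z - 5) + ∫(5/(z - 3)) dz + ∫(-2/(z + 3)) dz + exp(-4*z)/4.
Step 6. Evaluate the standard form [assuming z > -3]: now -exp(2*z)/2 - 2*log(z - 5) - 2*log(z + 3) + ∫(5/(z - 3)) dz + exp(-4*z)/4.
Step 7. Evaluate the standard form [assuming z > 3]: now -exp(2*z)/2 - 2*log(z - 5) + 5*log(z - 3) - 2*log(z + 3) + exp(-4*z)/4.
Answer: -exp(2*z)/2 - 2*log(z - 5) + 5*log(z - 3) - 2*log(z + 3) + exp(-4*z)/4.


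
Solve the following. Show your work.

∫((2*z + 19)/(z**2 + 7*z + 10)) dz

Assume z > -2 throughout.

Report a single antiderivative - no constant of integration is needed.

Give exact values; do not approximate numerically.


Step 1. Decompose ∫((2*z + 19)/(z**2 + 7*z + 10)) dz by partial fractions, (2*z + 19)/(z**2 + 7*z + 10) = -3/(z + 5) + 5/(z + 2): now ∫(5/(z + 2)) dz + ∫(-3/(z + 5)) dz.
Step 2. Evaluate the standard form [assuming z > -2]: now 5*log(z + 2) + ∫(-3/(z + 5)) dz.
Step 3. Evaluate the standard form [assuming z > -5]: now 5*log(z + 2) - 3*log(z + 5).
Answer: 5*log(z + 2) - 3*log(z + 5).


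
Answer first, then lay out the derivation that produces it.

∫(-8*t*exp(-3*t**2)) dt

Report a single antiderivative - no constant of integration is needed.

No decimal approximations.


The answer is 4*exp(-3*t**2)/3.
Step 1. Substitute u = t**2, turning ∫(-8*t*exp(-3*t**2)) dt into ∫(-4*exp(-3*u)) du: now ∫(-4*exp(-3*u)) du.
Step 2. Evaluate the standard form: now 4*exp(-3*u)/3.
Step 3. Substitute back u = t**2: now 4*exp(-3*t**2)/3.
Answer: 4*exp(-3*t**2)/3.


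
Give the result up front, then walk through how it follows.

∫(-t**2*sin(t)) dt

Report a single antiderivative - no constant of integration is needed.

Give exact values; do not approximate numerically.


The answer is t**2*cos(t) - 2*t*sin(t) - 2*cos(t).
Step 1. Integrate ∫(-t**2*sin(t)) dt by parts with u = t**2, dv = (-sin(t)) dt, so v = cos(t): now t**2*cos(t) + ∫(-2*t*cos(t)) dt.
Step 2. Integrate ∫(-2*t*cos(t)) dt by parts with u = t, dv = (-2*cos(t)) dt, so v = -2*sin(t): now t**2*cos(t) - 2*t*sin(t) + ∫(2*sin(t)) dt.
Step 3. Evaluate the standard form: now t**2*cos(t) - 2*t*sin(t) - 2*cos(t).
Answer: t**2*cos(t) - 2*t*sin(t) - 2*cos(t).


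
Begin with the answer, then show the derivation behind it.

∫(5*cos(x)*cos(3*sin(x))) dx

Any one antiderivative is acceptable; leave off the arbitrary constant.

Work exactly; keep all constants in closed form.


The answer is 5*sin(3*sin(x))/3.
Step 1. Substitute u = sin(x), turning ∫(5*cos(x)*cos(3*sin(x))) dx into ∫(5*cos(3*u)) du: now ∫(5*cos(3*u)) du.
Step 2. Evaluate the standard form: now 5*sin(3*u)/3.
Step 3. Substitute back u = sin(x): now 5*sin(3*sin(x))/3.
Answer: 5*sin(3*sin(x))/3.


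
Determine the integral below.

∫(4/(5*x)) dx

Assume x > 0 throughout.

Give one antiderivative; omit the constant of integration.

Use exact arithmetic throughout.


Answer: 4*log(x)/5.


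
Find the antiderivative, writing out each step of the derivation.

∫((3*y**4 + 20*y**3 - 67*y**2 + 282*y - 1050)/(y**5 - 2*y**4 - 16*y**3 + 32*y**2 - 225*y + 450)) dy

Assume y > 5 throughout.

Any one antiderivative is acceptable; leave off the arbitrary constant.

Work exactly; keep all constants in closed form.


Step 1. Decompose ∫((3*y**4 + 20*y**3 - 67*y**2 + 282*y - 1050)/(y**5 - 2*y**4 - 16*y**3 + 32*y**2 - 225*y + 450)) dy by partial fractions, (3*y**4 + 20*y**3 - 67*y**2 + 282*y - 1050)/(y**5 - 2*y**4 - 16*y**3 + 32*y**2 - 225*y + 450) = -3/(y**2 + 9) - 2/(y + 5) + 2/(y - 2) + 3/(y - 5): now ∫(3/(y - 5)) dy + ∫(2/(y - 2)) dy + ∫(-2/(y + 5)) dy + ∫(-3/(y**2 + 9)) dy.
Step 2. Evaluate the standard form [assuming y > 5]: now 3*log(y - 5) + ∫(2/(y - 2)) dy + ∫(-2/(y + 5)) dy + ∫(-3/(y**2 + 9)) dy.
Step 3. Evaluate the standard form [assuming y > 2]: now 3*log(y - 5) + 2*log(y - 2) + ∫(-2/(y + 5)) dy + ∫(-3/(y**2 + 9)) dy.
Step 4. Evaluate the standard form [assuming y > -5]: now 3*log(y - 5) + 2*log(y - 2) - 2*log(y + 5) + ∫(-3/(y**2 + 9)) dy.
Step 5. Evaluate the standard form: now 3*log(y - 5) + 2*log(y - 2) - 2*log(y + 5) - atan(y/3).
Answer: 3*log(y - 5) + 2*log(y - 2) - 2*log(y + 5) - atan(y/3).


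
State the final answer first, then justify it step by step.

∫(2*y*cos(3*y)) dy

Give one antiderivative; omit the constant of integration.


The answer is 2*y*sin(3*y)/3 + 2*cos(3*y)/9.
Step 1. Integrate ∫(2*y*cos(3*y)) dy by parts with u = y, dv = (2*cos(3*y)) dy, so v = 2*sin(3*y)/3: now 2*y*sin(3*y)/3 + ∫(-2*sin(3*y)/3) dy.
Step 2. Evaluate the standard form: now 2*y*sin(3*y)/3 + 2*cos(3*y)/9.
Answer: 2*y*sin(3*y)/3 + 2*cos(3*y)/9.


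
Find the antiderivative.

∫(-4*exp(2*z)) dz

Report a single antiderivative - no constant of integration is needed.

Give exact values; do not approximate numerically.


Answer: -2*exp(2*z).


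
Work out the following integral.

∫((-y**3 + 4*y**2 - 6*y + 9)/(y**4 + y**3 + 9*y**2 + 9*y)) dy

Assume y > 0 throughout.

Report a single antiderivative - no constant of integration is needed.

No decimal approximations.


Answer: log(y) - 2*log(y + 1) + atan(y/3).


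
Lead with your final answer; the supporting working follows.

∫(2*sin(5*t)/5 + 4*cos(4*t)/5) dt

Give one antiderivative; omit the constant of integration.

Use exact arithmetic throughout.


The answer is sin(4*t)/5 - 2*cos(5*t)/25.
Step 1. Rewrite: now ∫(2*sin(5*t)/5) dt + ∫(4*cos(4*t)/5) dt.
Step 2. Evaluate the standard form: now -2*cos(5*t)/25 + ∫(4*cos(4*t)/5) dt.
Step 3. Evaluate the standard form: now sin(4*t)/5 - 2*cos(5*t)/25.
Answer: sin(4*t)/5 - 2*cos(5*t)/25.


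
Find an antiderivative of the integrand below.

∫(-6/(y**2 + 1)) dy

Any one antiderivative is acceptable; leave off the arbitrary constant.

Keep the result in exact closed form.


Answer: -6*atan(y).


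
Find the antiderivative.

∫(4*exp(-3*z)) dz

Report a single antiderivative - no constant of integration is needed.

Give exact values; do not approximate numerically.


Answer: -4*exp(-3*z)/3.


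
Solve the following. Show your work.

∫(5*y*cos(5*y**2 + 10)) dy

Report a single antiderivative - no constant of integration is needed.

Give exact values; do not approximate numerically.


Step 1. Substitute u = y**2 + 2, turning ∫(5*y*cos(5*y**2 + 10)) dy into ∫(5*cos(5*u)/2) du: now ∫(5*cos(5*u)/2) du.
Step 2. Evaluate the standard form: now sin(5*u)/2.
Step 3. Substitute back u = y**2 + 2: now sin(5*y**2 + 10)/2.
Answer: sin(5*y**2 + 10)/2.


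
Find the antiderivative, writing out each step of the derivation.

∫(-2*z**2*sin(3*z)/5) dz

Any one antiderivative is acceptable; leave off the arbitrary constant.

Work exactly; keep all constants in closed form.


Step 1. Integrate ∫(-2*z**2*sin(3*z)/5) dz by parts with u = z**2, dv = (-2*sin(3*z)/5) dz, so v = 2*cos(3*z)/15: now 2*z**2*cos(3*z)/15 + ∫(-4*z*cos(3*z)/15) dz.
Step 2. Integrate ∫(-4*z*cos(3*z)/15) dz by parts with u = z, dv = (-4*cos(3*z)/15) dz, so v = -4*sin(3*z)/45: now 2*z**2*cos(3*z)/15 - 4*z*sin(3*z)/45 + ∫(4*sin(3*z)/45) dz.
Step 3. Evaluate the standard form: now 2*z**2*cos(3*z)/15 - 4*z*sin(3*z)/45 - 4*cos(3*z)/135.
Answer: 2*z**2*cos(3*z)/15 - 4*z*sin(3*z)/45 - 4*cos(3*z)/135.


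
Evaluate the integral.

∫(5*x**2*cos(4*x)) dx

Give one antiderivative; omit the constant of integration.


Answer: 5*x**2*sin(4*x)/4 + 5*x*cos(4*x)/8 - 5*sin(4*x)/32.


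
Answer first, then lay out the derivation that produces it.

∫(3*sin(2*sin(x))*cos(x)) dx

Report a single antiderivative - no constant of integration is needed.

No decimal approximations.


The answer is -3*cos(2*sin(x))/2.
Step 1. Substitute u = sin(x), turning ∫(3*sin(2*sin(x))*cos(x)) dx into ∫(3*sin(2*u)) du: now ∫(3*sin(2*u)) du.
Step 2. Evaluate the standard form: now -3*cos(2*u)/2.
Step 3. Substitute back u = sin(x): now -3*cos(2*sin(x))/2.
Answer: -3*cos(2*sin(x))/2.


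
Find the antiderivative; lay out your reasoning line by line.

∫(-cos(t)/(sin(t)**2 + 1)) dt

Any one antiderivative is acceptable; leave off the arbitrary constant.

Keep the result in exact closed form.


Step 1. Substitute u = sin(t), turning ∫(-cos(t)/(sin(t)**2 + 1)) dt into ∫(-1/(u**2 + 1)) du: now ∫(-1/(u**2 + 1)) du.
Step 2. Evaluate the standard form: now -atan(u).
Step 3. Substitute back u = sin(t): now -atan(sin(t)).
Answer: -atan(sin(t)).


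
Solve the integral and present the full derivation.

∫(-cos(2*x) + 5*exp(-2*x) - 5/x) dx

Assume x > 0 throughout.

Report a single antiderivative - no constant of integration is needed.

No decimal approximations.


Step 1. Rewrite: now ∫(-5/x) dx + ∫(5*exp(-2*x)) dx + ∫(-cos(2*x)) dx.
Step 2. Evaluate the standard form: now -sin(2*x)/2 + ∫(-5/x) dx + ∫(5*exp(-2*x)) dx.
Step 3. Evaluate the standard form [assuming x > 0]: now -5*log(x) - sin(2*x)/2 + ∫(5*exp(-2*x)) dx.
Step 4. Evaluate the standard form: now -5*log(x) - sin(2*x)/2 - 5*exp(-2*x)/2.
Answer: -5*log(x) - sin(2*x)/2 - 5*exp(-2*x)/2.


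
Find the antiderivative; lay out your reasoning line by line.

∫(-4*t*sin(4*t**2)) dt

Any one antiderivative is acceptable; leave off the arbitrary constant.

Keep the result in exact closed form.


Step 1. Substitute u = t**2, turning ∫(-4*t*sin(4*t**2)) dt into ∫(-2*sin(4*u)) du: now ∫(-2*sin(4*u)) du.
Step 2. Evaluate the standard form: now cos(4*u)/2.
Step 3. Substitute back u = t**2: now cos(4*t**2)/2.
Answer: cos(4*t**2)/2.


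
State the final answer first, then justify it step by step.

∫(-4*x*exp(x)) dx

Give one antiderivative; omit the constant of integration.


The answer is -4*x*exp(x) + 4*exp(x).
Step 1. Integrate ∫(-4*x*exp(x)) dx by parts with u = x, dv = (-4*exp(x)) dx, so v = -4*exp(x): now -4*x*exp(x) + ∫(4*exp(x)) dx.
Step 2. Evaluate the standard form: now -4*x*exp(x) + 4*exp(x).
Answer: -4*x*exp(x) + 4*exp(x).


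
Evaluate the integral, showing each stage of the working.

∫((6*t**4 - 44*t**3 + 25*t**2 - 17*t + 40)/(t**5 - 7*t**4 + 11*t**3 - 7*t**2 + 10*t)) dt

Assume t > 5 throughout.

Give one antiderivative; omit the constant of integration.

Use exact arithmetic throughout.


Step 1. Decompose ∫((6*t**4 - 44*t**3 + 25*t**2 - 17*t + 40)/(t**5 - 7*t**4 + 11*t**3 - 7*t**2 + 10*t)) dt by partial fractions, (6*t**4 - 44*t**3 + 25*t**2 - 17*t + 40)/(t**5 - 7*t**4 + 11*t**3 - 7*t**2 + 10*t) = 3/(t**2 + 1) + 5/(t - 2) - 3/(t - 5) + 4/t: now ∫(4/t) dt + ∫(-3/(t - 5)) dt + ∫(5/(t - 2)) dt + ∫(3/(t**2 + 1)) dt.
Step 2. Evaluate the standard form [assuming t > 2]: now 5*log(t - 2) + ∫(4/t) dt + ∫(-3/(t - 5)) dt + ∫(3/(t**2 + 1)) dt.
Step 3. Evaluate the standard form [assuming t > 5]: now -3*log(t - 5) + 5*log(t - 2) + ∫(4/t) dt + ∫(3/(t**2 + 1)) dt.
Step 4. Evaluate the standard form [assuming t > 0]: now 4*log(t) - 3*log(t - 5) + 5*log(t - 2) + ∫(3/(t**2 + 1)) dt.
Step 5. Evaluate the standard form: now 4*log(t) - 3*log(t - 5) + 5*log(t - 2) + 3*atan(t).
Answer: 4*log(t) - 3*log(t - 5) + 5*log(t - 2) + 3*atan(t).


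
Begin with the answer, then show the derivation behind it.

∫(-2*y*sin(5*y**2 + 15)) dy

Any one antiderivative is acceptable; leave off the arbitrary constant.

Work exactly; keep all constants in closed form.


The answer is cos(5*y**2 + 15)/5.
Step 1. Substitute u = y**2 + 3, turning ∫(-2*y*sin(5*y**2 + 15)) dy into ∫(-sin(5*u)) du: now ∫(-sin(5*u)) du.
Step 2. Evaluate the standard form: now cos(5*u)/5.
Step 3. Substitute back u = y**2 + 3: now cos(5*y**2 + 15)/5.
Answer: cos(5*y**2 + 15)/5.


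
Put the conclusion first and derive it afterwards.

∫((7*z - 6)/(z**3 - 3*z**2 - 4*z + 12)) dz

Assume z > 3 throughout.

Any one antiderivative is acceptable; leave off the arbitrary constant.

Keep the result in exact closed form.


The answer is 3*log(z - 3) - 2*log(z - 2) - log(z + 2).
Step 1. Decompose ∫((7*z - 6)/(z**3 - 3*z**2 - 4*z + 12)) dz by partial fractions, (7*z - 6)/(z**3 - 3*z**2 - 4*z + 12) = -1/(z + 2) - 2/(z - 2) + 3/(z - 3): now ∫(3/(z - 3)) dz + ∫(-2/(z - 2)) dz + ∫(-1/(z + 2)) dz.
Step 2. Evaluate the standard form [assuming z > -2]: now -log(z + 2) + ∫(3/(z - 3)) dz + ∫(-2/(z - 2)) dz.
Step 3. Evaluate the standard form [assuming z > 3]: now 3*log(z - 3) - log(z + 2) + ∫(-2/(z - 2)) dz.
Step 4. Evaluate the standard form [assuming z > 2]: now 3*log(z - 3) - 2*log(z - 2) - log(z + 2).
Answer: 3*log(z - 3) - 2*log(z - 2) - log(z + 2).


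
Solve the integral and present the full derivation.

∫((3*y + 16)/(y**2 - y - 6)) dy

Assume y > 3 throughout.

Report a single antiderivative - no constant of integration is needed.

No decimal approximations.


Step 1. Decompose ∫((3*y + 16)/(y**2 - y - 6)) dy by partial fractions, (3*y + 16)/(y**2 - y - 6) = -2/(y + 2) + 5/(y - 3): now ∫(5/(y - 3)) dy + ∫(-2/(y + 2)) dy.
Step 2. Evaluate the standard form [assuming y > 3]: now 5*log(y - 3) + ∫(-2/(y + 2)) dy.
Step 3. Evaluate the standard form [assuming y > -2]: now 5*log(y - 3) - 2*log(y + 2).
Answer: 5*log(y - 3) - 2*log(y + 2).


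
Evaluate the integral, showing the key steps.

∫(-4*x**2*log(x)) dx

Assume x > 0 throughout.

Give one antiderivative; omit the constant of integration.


Step 1. Integrate ∫(-4*x**2*log(x)) dx by parts with u = log(x), dv = (-4*x**2) dx, so v = -4*x**3/3 [assuming x > 0]: now -4*x**3*log(x)/3 + ∫(4*x**2/3) dx.
Step 2. Evaluate the standard form: now -4*x**3*log(x)/3 + 4*x**3/9.
Answer: -4*x**3*log(x)/3 + 4*x**3/9.


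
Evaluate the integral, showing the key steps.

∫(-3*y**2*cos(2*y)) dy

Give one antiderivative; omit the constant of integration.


Step 1. Integrate ∫(-3*y**2*cos(2*y)) dy by parts with u = y**2, dv = (-3*cos(2*y)) dy, so v = -3*sin(2*y)/2: now -3*y**2*sin(2*y)/2 + ∫(3*y*sin(2*y)) dy.
Step 2. Integrate ∫(3*y*sin(2*y)) dy by parts with u = y, dv = (3*sin(2*y)) dy, so v = -3*cos(2*y)/2: now -3*y**2*sin(2*y)/2 - 3*y*cos(2*y)/2 + ∫(3*cos(2*y)/2) dy.
Step 3. Evaluate the standard form: now -3*y**2*sin(2*y)/2 - 3*y*cos(2*y)/2 + 3*sin(2*y)/4.
Answer: -3*y**2*sin(2*y)/2 - 3*y*cos(2*y)/2 + 3*sin(2*y)/4.


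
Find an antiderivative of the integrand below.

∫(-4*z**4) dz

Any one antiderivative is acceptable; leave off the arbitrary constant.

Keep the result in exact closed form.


Answer: -4*z**5/5.


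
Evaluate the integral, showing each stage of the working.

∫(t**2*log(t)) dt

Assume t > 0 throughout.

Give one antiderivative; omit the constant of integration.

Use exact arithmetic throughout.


Step 1. Integrate ∫(t**2*log(t)) dt by parts with u = log(t), dv = (t**2) dt, so v = t**3/3 [assuming t > 0]: now t**3*log(t)/3 + ∫(-t**2/3) dt.
Step 2. Evaluate the standard form: now t**3*log(t)/3 - t**3/9.
Answer: t**3*log(t)/3 - t**3/9.
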